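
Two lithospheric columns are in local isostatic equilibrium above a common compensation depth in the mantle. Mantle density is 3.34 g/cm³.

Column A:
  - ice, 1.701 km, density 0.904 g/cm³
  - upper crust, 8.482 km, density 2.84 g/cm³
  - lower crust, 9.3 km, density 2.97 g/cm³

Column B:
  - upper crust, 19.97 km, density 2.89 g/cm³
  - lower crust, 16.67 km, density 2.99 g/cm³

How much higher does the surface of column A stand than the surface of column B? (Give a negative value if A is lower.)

−0.897 km

For any compensation level in the mantle, the mantle terms cancel and isostasy reduces to e = (Σt_A − Σt_B) − (Σ(ρt)_A − Σ(ρt)_B) / ρ_m.
Σt_A = 19.483 km; Σt_B = 36.64 km; Σ(ρt)_A = 53.247584; Σ(ρt)_B = 107.5566 (in km·g/cm³).
e = (19.483 − 36.64) − (53.247584 − 107.5566) / 3.34 = −0.897 km.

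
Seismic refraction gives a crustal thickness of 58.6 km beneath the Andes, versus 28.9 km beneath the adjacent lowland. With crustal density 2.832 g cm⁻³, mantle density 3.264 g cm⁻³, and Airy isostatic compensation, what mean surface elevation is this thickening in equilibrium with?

Excess crust Δ = 58.6 km − 28.9 km = 29.7 km, split between elevation h and root r with h + r = Δ.
Airy balance ρ_c h = (ρ_m − ρ_c) r gives r = h ρ_c/(ρ_m − ρ_c), so h (1 + ρ_c/(ρ_m − ρ_c)) = Δ, i.e. h = Δ (ρ_m − ρ_c)/ρ_m.
h = 29.7 km × 0.432/3.264 = 3.93 km.

3.93 km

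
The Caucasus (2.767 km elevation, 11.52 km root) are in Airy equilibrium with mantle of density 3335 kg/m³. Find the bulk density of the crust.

ρ_c h = (ρ_m − ρ_c) r → ρ_c (h + r) = ρ_m r → ρ_c = ρ_m r / (h + r).
ρ_c = 3335 × 11.52 km / (2.767 km + 11.52 km) = 2690 kg/m³.

2690 kg/m³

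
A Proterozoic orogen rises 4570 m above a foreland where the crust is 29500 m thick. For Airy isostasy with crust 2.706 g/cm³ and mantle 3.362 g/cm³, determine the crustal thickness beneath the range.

52900 m

Root depth r = h ρ_c / (ρ_m − ρ_c) = 4570 m × 2.706 / 0.656 = 18850 m.
Total thickness = T + h + r = 29500 m + 4570 m + 18850 m = 52900 m.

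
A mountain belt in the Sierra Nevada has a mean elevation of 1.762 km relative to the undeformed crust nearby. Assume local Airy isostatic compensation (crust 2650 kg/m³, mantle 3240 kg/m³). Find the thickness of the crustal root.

7.91 km

Equating mass per unit area of the two columns: the weight of the topography is balanced by the buoyancy of the root, ρ_c h = (ρ_m − ρ_c) r.
r = h · ρ_c / (ρ_m − ρ_c) = 1.762 km × 2650 / (3240 − 2650) = 7.91 km.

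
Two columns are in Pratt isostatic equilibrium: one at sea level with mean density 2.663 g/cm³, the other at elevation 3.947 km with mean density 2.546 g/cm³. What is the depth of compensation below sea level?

ρ_ref D = ρ (D + h) → D (ρ_ref − ρ) = ρ h.
D = ρ h/(ρ_ref − ρ) = 2.546 × 3.947 km/(2.663 − 2.546) = 85.9 km.

85.9 km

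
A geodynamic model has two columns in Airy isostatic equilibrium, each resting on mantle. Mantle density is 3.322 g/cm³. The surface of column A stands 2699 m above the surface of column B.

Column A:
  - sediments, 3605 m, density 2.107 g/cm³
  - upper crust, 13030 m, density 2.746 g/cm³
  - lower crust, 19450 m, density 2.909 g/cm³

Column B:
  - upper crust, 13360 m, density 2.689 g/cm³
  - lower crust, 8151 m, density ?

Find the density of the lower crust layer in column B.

Take the compensation level at the base of the deeper column (depth z_c below the surface of column A) and equate Σ ρ_i t_i down to z_c; mantle fills any gap and the z_c terms cancel.
Column A: 3605×2.107 + 13030×2.746 + 19450×2.909 + (z_c − 36085)×3.322
Column B: 2699×0 + 13360×2.689 + 8151×ρ + (z_c − 2699 − 21511)×3.322
The z_c×3.322 term appears on both sides and cancels. Collect the known terms of each column as K = Σ(ρt)_known − 3.322 × (depth of known layers): K_A = 99956.165 − 3.322×36085 = −19918.205; K_B = 35925.04 − 3.322×(2699 + 21511) = −44500.58.
Balance: K_A = K_B + 8151×ρ, so ρ = (K_A − K_B)/8151 = 24582.4/8151 = 3.02 g/cm³.

3.02 g/cm³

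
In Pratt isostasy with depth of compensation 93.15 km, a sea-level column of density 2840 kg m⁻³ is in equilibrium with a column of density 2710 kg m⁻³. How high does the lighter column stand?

4.47 km

ρ_ref D = ρ (D + h) → h = D (ρ_ref − ρ)/ρ.
h = 93.15 km × (2840 − 2710)/2710 = 4.47 km.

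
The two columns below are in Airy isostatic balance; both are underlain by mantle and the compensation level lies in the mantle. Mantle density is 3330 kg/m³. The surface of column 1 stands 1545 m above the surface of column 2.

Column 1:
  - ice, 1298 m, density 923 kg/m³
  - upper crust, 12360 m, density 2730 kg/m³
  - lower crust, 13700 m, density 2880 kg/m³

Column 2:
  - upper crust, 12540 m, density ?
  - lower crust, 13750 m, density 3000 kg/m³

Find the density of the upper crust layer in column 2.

Take the compensation level at the base of the deeper column (depth z_c below the surface of column 1) and equate Σ ρ_i t_i down to z_c; mantle fills any gap and the z_c terms cancel.
Column 1: 1298×923 + 12360×2730 + 13700×2880 + (z_c − 27358)×3330
Column 2: 1545×0 + 12540×ρ + 13750×3000 + (z_c − 1545 − 26290)×3330
The z_c×3330 term appears on both sides and cancels. Collect the known terms of each column as K = Σ(ρt)_known − 3330 × (depth of known layers): K_1 = 74396854 − 3330×27358 = −16705286; K_2 = 41250000 − 3330×(1545 + 26290) = −51440550.
Balance: K_1 = K_2 + 12540×ρ, so ρ = (K_1 − K_2)/12540 = 34735300/12540 = 2770 kg/m³.

2770 kg/m³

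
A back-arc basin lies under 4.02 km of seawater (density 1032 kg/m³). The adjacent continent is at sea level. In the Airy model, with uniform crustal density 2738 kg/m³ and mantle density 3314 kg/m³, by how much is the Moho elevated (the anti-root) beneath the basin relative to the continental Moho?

Isostatic balance requires: replacing crust with seawater at the top is compensated by replacing crust with mantle at the base: d (ρ_c − ρ_w) = a (ρ_m − ρ_c).
a = d (ρ_c − ρ_w)/(ρ_m − ρ_c) = 4.02 km × 1706/576 = 11.9 km.

11.9 km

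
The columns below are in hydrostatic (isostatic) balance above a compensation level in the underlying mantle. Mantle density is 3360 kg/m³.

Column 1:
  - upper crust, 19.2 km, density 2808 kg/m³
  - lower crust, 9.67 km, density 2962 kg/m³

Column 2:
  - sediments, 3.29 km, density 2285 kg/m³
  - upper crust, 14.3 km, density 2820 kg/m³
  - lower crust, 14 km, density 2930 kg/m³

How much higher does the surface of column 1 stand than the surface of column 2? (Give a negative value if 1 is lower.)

−0.843 km

For any compensation level in the mantle, the mantle terms cancel and isostasy reduces to e = (Σt_1 − Σt_2) − (Σ(ρt)_1 − Σ(ρt)_2) / ρ_m.
Σt_1 = 28.87 km; Σt_2 = 31.59 km; Σ(ρt)_1 = 82556.14; Σ(ρt)_2 = 88863.65 (in km·kg/m³).
e = (28.87 − 31.59) − (82556.14 − 88863.65) / 3360 = −0.843 km.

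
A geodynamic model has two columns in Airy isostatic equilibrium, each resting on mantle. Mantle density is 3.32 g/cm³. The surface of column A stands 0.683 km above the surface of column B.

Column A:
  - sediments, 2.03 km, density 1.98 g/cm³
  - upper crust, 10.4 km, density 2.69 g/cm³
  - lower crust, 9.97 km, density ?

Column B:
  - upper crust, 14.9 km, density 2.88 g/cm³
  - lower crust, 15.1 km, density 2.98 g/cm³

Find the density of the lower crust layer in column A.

Take the compensation level at the base of the deeper column (depth z_c below the surface of column A) and equate Σ ρ_i t_i down to z_c; mantle fills any gap and the z_c terms cancel.
Column A: 2.03×1.98 + 10.4×2.69 + 9.97×ρ + (z_c − 22.4)×3.32
Column B: 0.683×0 + 14.9×2.88 + 15.1×2.98 + (z_c − 0.683 − 30)×3.32
The z_c×3.32 term appears on both sides and cancels. Collect the known terms of each column as K = Σ(ρt)_known − 3.32 × (depth of known layers): K_A = 31.9954 − 3.32×22.4 = −42.3726; K_B = 87.91 − 3.32×(0.683 + 30) = −13.95756.
Balance: K_A + 9.97×ρ = K_B, so ρ = (K_B − K_A)/9.97 = 28.415/9.97 = 2.85 g/cm³.

2.85 g/cm³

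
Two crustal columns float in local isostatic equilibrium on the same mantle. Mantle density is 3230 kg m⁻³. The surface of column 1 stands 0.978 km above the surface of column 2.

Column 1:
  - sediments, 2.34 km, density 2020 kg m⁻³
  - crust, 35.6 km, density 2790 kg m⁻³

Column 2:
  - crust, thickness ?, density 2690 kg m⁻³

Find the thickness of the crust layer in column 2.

Take the compensation level at the base of the deeper column (depth z_c below the surface of column 1) and equate Σ ρ_i t_i down to z_c; mantle fills any gap and the z_c terms cancel.
Column 1: 2.34×2020 + 35.6×2790 + (z_c − 37.94)×3230
Column 2: 0.978×0 + x×2690 + (z_c − 0.978 − 0 − x)×3230
The z_c×3230 term appears on both sides and cancels. Collect the known terms of each column as K = Σ(ρt)_known − 3230 × (depth of known layers): K_1 = 104050.8 − 3230×37.94 = −18495.4; K_2 = 0 − 3230×(0.978 + 0) = −3158.94.
Balance: K_1 = K_2 − x×(3230 − 2690), so x = (K_2 − K_1)/(3230 − 2690) = 15336.5/540 = 28.4 km.

28.4 km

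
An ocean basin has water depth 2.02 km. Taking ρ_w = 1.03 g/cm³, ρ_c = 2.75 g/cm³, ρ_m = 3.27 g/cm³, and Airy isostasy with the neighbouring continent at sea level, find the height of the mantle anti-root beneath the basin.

Isostatic balance requires: replacing crust with seawater at the top is compensated by replacing crust with mantle at the base: d (ρ_c − ρ_w) = a (ρ_m − ρ_c).
a = d (ρ_c − ρ_w)/(ρ_m − ρ_c) = 2.02 km × 1.72/0.52 = 6.68 km.

6.68 km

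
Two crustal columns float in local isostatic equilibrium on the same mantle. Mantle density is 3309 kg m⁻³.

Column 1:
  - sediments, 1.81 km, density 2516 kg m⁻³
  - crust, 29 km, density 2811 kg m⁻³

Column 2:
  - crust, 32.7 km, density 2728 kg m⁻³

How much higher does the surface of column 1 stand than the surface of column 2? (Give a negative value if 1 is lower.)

−0.943 km

For any compensation level in the mantle, the mantle terms cancel and isostasy reduces to e = (Σt_1 − Σt_2) − (Σ(ρt)_1 − Σ(ρt)_2) / ρ_m.
Σt_1 = 30.81 km; Σt_2 = 32.7 km; Σ(ρt)_1 = 86072.96; Σ(ρt)_2 = 89205.6 (in km·kg m⁻³).
e = (30.81 − 32.7) − (86072.96 − 89205.6) / 3309 = −0.943 km.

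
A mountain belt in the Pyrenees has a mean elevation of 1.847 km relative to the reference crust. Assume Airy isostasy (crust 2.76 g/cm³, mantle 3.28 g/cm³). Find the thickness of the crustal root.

By Archimedes' principle applied to the lithosphere: the weight of the topography is balanced by the buoyancy of the root, ρ_c h = (ρ_m − ρ_c) r.
r = h · ρ_c / (ρ_m − ρ_c) = 1.847 km × 2.76 / (3.28 − 2.76) = 9.8 km.

9.8 km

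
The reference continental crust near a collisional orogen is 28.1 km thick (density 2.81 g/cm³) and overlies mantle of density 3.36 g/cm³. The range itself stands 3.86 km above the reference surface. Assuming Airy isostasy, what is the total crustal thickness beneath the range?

51.7 km

Root depth r = h ρ_c / (ρ_m − ρ_c) = 3.86 km × 2.81 / 0.55 = 19.72 km.
Total thickness = T + h + r = 28.1 km + 3.86 km + 19.72 km = 51.7 km.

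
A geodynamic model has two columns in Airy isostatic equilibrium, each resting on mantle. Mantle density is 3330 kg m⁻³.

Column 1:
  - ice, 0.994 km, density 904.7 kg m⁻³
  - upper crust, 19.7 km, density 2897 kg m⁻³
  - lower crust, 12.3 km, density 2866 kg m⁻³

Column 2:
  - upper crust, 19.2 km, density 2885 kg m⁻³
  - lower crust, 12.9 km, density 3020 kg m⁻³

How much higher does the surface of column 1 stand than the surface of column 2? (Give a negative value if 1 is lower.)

1.23 km

For any compensation level in the mantle, the mantle terms cancel and isostasy reduces to e = (Σt_1 − Σt_2) − (Σ(ρt)_1 − Σ(ρt)_2) / ρ_m.
Σt_1 = 32.994 km; Σt_2 = 32.1 km; Σ(ρt)_1 = 93221.9718; Σ(ρt)_2 = 94350 (in km·kg m⁻³).
e = (32.994 − 32.1) − (93221.9718 − 94350) / 3330 = 1.23 km.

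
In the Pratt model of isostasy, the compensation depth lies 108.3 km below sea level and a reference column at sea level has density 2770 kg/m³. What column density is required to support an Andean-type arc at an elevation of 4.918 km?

Pratt balance: ρ_ref D = ρ (D + h).
ρ = ρ_ref D/(D + h) = 2770 × 108.3 km/(108.3 km + 4.918 km) = 2650 kg/m³.

2650 kg/m³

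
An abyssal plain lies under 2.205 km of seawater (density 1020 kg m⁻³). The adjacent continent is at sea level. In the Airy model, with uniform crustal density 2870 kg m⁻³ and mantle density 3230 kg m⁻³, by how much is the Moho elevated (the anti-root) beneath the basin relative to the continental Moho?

11.3 km

Equating mass per unit area of the two columns: replacing crust with seawater at the top is compensated by replacing crust with mantle at the base: d (ρ_c − ρ_w) = a (ρ_m − ρ_c).
a = d (ρ_c − ρ_w)/(ρ_m − ρ_c) = 2.205 km × 1850/360 = 11.3 km.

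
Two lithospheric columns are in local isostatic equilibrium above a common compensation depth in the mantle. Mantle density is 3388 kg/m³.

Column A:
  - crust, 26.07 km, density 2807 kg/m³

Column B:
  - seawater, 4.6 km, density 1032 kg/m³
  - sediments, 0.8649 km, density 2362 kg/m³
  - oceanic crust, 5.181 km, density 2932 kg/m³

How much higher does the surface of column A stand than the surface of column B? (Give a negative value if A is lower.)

For any compensation level in the mantle, the mantle terms cancel and isostasy reduces to e = (Σt_A − Σt_B) − (Σ(ρt)_A − Σ(ρt)_B) / ρ_m.
Σt_A = 26.07 km; Σt_B = 10.6459 km; Σ(ρt)_A = 73178.49; Σ(ρt)_B = 21980.7858 (in km·kg/m³).
e = (26.07 − 10.6459) − (73178.49 − 21980.7858) / 3388 = 0.313 km.

0.313 km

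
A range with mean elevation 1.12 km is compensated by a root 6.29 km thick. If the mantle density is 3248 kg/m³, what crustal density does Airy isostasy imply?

ρ_c h = (ρ_m − ρ_c) r → ρ_c (h + r) = ρ_m r → ρ_c = ρ_m r / (h + r).
ρ_c = 3248 × 6.29 km / (1.12 km + 6.29 km) = 2760 kg/m³.

2760 kg/m³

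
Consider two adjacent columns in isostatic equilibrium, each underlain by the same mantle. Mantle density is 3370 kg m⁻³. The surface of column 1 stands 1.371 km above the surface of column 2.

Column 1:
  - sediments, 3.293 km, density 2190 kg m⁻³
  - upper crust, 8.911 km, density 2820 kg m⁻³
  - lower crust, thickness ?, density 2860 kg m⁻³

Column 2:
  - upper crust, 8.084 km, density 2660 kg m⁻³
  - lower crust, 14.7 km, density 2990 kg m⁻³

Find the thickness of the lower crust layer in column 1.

14 km

Take the compensation level at the base of the deeper column (depth z_c below the surface of column 1) and equate Σ ρ_i t_i down to z_c; mantle fills any gap and the z_c terms cancel.
Column 1: 3.293×2190 + 8.911×2820 + x×2860 + (z_c − 12.204 − x)×3370
Column 2: 1.371×0 + 8.084×2660 + 14.7×2990 + (z_c − 1.371 − 22.784)×3370
The z_c×3370 term appears on both sides and cancels. Collect the known terms of each column as K = Σ(ρt)_known − 3370 × (depth of known layers): K_1 = 32340.69 − 3370×12.204 = −8786.79; K_2 = 65456.44 − 3370×(1.371 + 22.784) = −15945.91.
Balance: K_1 − x×(3370 − 2860) = K_2, so x = (K_1 − K_2)/(3370 − 2860) = 7159.12/510 = 14 km.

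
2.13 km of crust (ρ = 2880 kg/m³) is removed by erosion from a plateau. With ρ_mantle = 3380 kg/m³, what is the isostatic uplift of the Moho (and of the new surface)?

1.81 km

Unloading: uplift u = e ρ_c/ρ_m = 2.13 km × 2880/3380 = 1.81 km.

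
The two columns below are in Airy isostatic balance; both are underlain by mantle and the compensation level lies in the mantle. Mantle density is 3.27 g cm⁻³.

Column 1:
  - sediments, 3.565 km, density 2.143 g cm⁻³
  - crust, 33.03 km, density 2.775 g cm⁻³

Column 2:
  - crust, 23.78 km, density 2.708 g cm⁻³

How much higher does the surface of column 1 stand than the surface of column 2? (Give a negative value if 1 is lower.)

For any compensation level in the mantle, the mantle terms cancel and isostasy reduces to e = (Σt_1 − Σt_2) − (Σ(ρt)_1 − Σ(ρt)_2) / ρ_m.
Σt_1 = 36.595 km; Σt_2 = 23.78 km; Σ(ρt)_1 = 99.298045; Σ(ρt)_2 = 64.39624 (in km·g cm⁻³).
e = (36.595 − 23.78) − (99.298045 − 64.39624) / 3.27 = 2.14 km.

2.14 km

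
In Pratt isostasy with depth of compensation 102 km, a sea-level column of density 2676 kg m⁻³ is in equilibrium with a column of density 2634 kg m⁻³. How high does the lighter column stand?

ρ_ref D = ρ (D + h) → h = D (ρ_ref − ρ)/ρ.
h = 102 km × (2676 − 2634)/2634 = 1.63 km.

1.63 km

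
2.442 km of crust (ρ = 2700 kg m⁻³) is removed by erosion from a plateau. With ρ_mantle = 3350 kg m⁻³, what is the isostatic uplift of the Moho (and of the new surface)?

1.97 km

Unloading: uplift u = e ρ_c/ρ_m = 2.442 km × 2700/3350 = 1.97 km.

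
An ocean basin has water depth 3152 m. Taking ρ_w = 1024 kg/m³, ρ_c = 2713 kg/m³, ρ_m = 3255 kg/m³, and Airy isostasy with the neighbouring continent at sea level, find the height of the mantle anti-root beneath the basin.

9820 m

By Archimedes' principle applied to the lithosphere: replacing crust with seawater at the top is compensated by replacing crust with mantle at the base: d (ρ_c − ρ_w) = a (ρ_m − ρ_c).
a = d (ρ_c − ρ_w)/(ρ_m − ρ_c) = 3152 m × 1689/542 = 9820 m.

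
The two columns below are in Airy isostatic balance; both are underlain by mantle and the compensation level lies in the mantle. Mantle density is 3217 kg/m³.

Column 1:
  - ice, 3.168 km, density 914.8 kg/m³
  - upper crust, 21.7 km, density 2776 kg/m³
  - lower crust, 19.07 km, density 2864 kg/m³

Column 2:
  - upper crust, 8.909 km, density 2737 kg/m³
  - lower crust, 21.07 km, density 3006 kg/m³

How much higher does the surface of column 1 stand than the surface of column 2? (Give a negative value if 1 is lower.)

For any compensation level in the mantle, the mantle terms cancel and isostasy reduces to e = (Σt_1 − Σt_2) − (Σ(ρt)_1 − Σ(ρt)_2) / ρ_m.
Σt_1 = 43.938 km; Σt_2 = 29.979 km; Σ(ρt)_1 = 117753.766; Σ(ρt)_2 = 87720.353 (in km·kg/m³).
e = (43.938 − 29.979) − (117753.766 − 87720.353) / 3217 = 4.62 km.

4.62 km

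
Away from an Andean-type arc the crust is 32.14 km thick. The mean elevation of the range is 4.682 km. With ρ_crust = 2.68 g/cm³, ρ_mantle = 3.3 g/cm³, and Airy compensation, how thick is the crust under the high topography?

57.1 km

Root depth r = h ρ_c / (ρ_m − ρ_c) = 4.682 km × 2.68 / 0.62 = 20.24 km.
Total thickness = T + h + r = 32.14 km + 4.682 km + 20.24 km = 57.1 km.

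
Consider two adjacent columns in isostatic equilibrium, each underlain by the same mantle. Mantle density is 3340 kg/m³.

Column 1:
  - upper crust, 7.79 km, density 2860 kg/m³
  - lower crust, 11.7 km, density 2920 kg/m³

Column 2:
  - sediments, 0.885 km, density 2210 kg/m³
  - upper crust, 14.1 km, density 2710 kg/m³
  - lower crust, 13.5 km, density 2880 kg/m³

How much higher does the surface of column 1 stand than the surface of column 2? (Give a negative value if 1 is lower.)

−2.23 km

For any compensation level in the mantle, the mantle terms cancel and isostasy reduces to e = (Σt_1 − Σt_2) − (Σ(ρt)_1 − Σ(ρt)_2) / ρ_m.
Σt_1 = 19.49 km; Σt_2 = 28.485 km; Σ(ρt)_1 = 56443.4; Σ(ρt)_2 = 79046.85 (in km·kg/m³).
e = (19.49 − 28.485) − (56443.4 − 79046.85) / 3340 = −2.23 km.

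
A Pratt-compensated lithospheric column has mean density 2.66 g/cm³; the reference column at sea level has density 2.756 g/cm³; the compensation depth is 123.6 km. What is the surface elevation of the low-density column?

4.46 km

ρ_ref D = ρ (D + h) → h = D (ρ_ref − ρ)/ρ.
h = 123.6 km × (2.756 − 2.66)/2.66 = 4.46 km.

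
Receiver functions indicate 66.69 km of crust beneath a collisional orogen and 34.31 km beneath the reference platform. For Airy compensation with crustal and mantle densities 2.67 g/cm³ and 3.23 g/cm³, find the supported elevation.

5.61 km

Excess crust Δ = 66.69 km − 34.31 km = 32.38 km, split between elevation h and root r with h + r = Δ.
Airy balance ρ_c h = (ρ_m − ρ_c) r gives r = h ρ_c/(ρ_m − ρ_c), so h (1 + ρ_c/(ρ_m − ρ_c)) = Δ, i.e. h = Δ (ρ_m − ρ_c)/ρ_m.
h = 32.38 km × 0.56/3.23 = 5.61 km.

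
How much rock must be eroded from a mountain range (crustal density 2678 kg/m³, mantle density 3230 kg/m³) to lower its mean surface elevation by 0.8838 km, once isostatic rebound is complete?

5.17 km

Net drop Δ = e − u = e − e ρ_c/ρ_m = e (ρ_m − ρ_c)/ρ_m.
e = Δ ρ_m/(ρ_m − ρ_c) = 0.8838 km × 3230/552 = 5.17 km.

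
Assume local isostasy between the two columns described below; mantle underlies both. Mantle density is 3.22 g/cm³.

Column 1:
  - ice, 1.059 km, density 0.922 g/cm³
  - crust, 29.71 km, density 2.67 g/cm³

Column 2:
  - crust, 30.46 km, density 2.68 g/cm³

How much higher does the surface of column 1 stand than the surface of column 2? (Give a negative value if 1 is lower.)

For any compensation level in the mantle, the mantle terms cancel and isostasy reduces to e = (Σt_1 − Σt_2) − (Σ(ρt)_1 − Σ(ρt)_2) / ρ_m.
Σt_1 = 30.769 km; Σt_2 = 30.46 km; Σ(ρt)_1 = 80.302098; Σ(ρt)_2 = 81.6328 (in km·g/cm³).
e = (30.769 − 30.46) − (80.302098 − 81.6328) / 3.22 = 0.722 km.

0.722 km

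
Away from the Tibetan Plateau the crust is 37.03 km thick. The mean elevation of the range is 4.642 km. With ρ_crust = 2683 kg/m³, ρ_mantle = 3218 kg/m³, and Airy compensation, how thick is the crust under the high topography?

65 km

Root depth r = h ρ_c / (ρ_m − ρ_c) = 4.642 km × 2683 / 535 = 23.28 km.
Total thickness = T + h + r = 37.03 km + 4.642 km + 23.28 km = 65 km.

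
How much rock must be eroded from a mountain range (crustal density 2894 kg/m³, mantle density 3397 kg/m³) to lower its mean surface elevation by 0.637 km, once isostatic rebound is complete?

4.3 km

Net drop Δ = e − u = e − e ρ_c/ρ_m = e (ρ_m − ρ_c)/ρ_m.
e = Δ ρ_m/(ρ_m − ρ_c) = 0.637 km × 3397/503 = 4.3 km.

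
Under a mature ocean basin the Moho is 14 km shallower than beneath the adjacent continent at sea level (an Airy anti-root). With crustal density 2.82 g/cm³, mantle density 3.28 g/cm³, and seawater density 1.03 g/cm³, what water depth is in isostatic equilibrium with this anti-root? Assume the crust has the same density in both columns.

3.6 km

Replacing a thickness d of crust by seawater at the top must be balanced by replacing crust with mantle at the base: d (ρ_c − ρ_w) = a (ρ_m − ρ_c).
d = a (ρ_m − ρ_c)/(ρ_c − ρ_w) = 14 km × 0.46/1.79 = 3.6 km.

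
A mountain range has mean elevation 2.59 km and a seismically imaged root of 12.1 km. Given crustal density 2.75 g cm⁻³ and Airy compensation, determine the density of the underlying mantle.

3.34 g cm⁻³

Airy balance: ρ_c h = (ρ_m − ρ_c) r → ρ_m = ρ_c (1 + h/r).
ρ_m = 2.75 × (1 + 2.59 km/12.1 km) = 3.34 g cm⁻³.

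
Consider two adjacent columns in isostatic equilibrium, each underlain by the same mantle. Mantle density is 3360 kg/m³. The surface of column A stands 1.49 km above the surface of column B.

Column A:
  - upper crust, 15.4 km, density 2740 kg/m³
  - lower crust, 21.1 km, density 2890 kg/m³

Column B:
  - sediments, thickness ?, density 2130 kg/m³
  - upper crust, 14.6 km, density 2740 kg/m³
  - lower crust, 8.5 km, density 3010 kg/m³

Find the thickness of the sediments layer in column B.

1.98 km

Take the compensation level at the base of the deeper column (depth z_c below the surface of column A) and equate Σ ρ_i t_i down to z_c; mantle fills any gap and the z_c terms cancel.
Column A: 15.4×2740 + 21.1×2890 + (z_c − 36.5)×3360
Column B: 1.49×0 + x×2130 + 14.6×2740 + 8.5×3010 + (z_c − 1.49 − 23.1 − x)×3360
The z_c×3360 term appears on both sides and cancels. Collect the known terms of each column as K = Σ(ρt)_known − 3360 × (depth of known layers): K_A = 103175 − 3360×36.5 = −19465; K_B = 65589 − 3360×(1.49 + 23.1) = −17033.4.
Balance: K_A = K_B − x×(3360 − 2130), so x = (K_B − K_A)/(3360 − 2130) = 2431.6/1230 = 1.98 km.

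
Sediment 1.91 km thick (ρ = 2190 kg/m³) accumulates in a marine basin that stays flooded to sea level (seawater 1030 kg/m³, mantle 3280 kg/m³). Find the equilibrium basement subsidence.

0.985 km

Submarine loading: the sediment displaces seawater, and the subsidence is in turn flooded, so s (ρ_m − ρ_w) = t (ρ_sed − ρ_w).
s = 1.91 km × (2190 − 1030) / (3280 − 1030) = 0.985 km.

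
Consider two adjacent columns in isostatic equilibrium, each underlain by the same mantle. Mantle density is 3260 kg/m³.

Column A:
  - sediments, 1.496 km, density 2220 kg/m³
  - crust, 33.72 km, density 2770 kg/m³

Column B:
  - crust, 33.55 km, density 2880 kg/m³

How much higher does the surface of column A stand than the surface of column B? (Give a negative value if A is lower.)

1.63 km

For any compensation level in the mantle, the mantle terms cancel and isostasy reduces to e = (Σt_A − Σt_B) − (Σ(ρt)_A − Σ(ρt)_B) / ρ_m.
Σt_A = 35.216 km; Σt_B = 33.55 km; Σ(ρt)_A = 96725.52; Σ(ρt)_B = 96624 (in km·kg/m³).
e = (35.216 − 33.55) − (96725.52 − 96624) / 3260 = 1.63 km.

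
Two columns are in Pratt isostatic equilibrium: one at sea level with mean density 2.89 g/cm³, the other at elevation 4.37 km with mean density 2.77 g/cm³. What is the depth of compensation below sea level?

101 km

ρ_ref D = ρ (D + h) → D (ρ_ref − ρ) = ρ h.
D = ρ h/(ρ_ref − ρ) = 2.77 × 4.37 km/(2.89 − 2.77) = 101 km.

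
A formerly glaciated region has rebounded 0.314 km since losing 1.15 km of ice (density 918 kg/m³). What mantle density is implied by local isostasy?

ρ_m = ρ_ice t / u = 918 × 1.15 km/0.314 km = 3360 kg/m³.

3360 kg/m³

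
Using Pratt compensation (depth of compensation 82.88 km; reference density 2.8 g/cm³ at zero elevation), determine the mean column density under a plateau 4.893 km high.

Pratt balance: ρ_ref D = ρ (D + h).
ρ = ρ_ref D/(D + h) = 2.8 × 82.88 km/(82.88 km + 4.893 km) = 2.64 g/cm³.

2.64 g/cm³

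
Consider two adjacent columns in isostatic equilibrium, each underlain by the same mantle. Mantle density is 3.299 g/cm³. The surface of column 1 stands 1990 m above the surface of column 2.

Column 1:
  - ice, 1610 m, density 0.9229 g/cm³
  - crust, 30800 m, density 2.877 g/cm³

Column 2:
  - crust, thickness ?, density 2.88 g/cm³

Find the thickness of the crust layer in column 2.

Take the compensation level at the base of the deeper column (depth z_c below the surface of column 1) and equate Σ ρ_i t_i down to z_c; mantle fills any gap and the z_c terms cancel.
Column 1: 1610×0.9229 + 30800×2.877 + (z_c − 32410)×3.299
Column 2: 1990×0 + x×2.88 + (z_c − 1990 − 0 − x)×3.299
The z_c×3.299 term appears on both sides and cancels. Collect the known terms of each column as K = Σ(ρt)_known − 3.299 × (depth of known layers): K_1 = 90097.469 − 3.299×32410 = −16823.121; K_2 = 0 − 3.299×(1990 + 0) = −6565.01.
Balance: K_1 = K_2 − x×(3.299 − 2.88), so x = (K_2 − K_1)/(3.299 − 2.88) = 10258.1/0.419 = 24500 m.

24500 m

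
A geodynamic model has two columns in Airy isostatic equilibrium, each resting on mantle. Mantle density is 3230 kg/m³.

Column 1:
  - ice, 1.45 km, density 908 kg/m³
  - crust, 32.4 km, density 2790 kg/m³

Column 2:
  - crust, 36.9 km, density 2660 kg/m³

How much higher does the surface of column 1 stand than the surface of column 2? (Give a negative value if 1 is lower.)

For any compensation level in the mantle, the mantle terms cancel and isostasy reduces to e = (Σt_1 − Σt_2) − (Σ(ρt)_1 − Σ(ρt)_2) / ρ_m.
Σt_1 = 33.85 km; Σt_2 = 36.9 km; Σ(ρt)_1 = 91712.6; Σ(ρt)_2 = 98154 (in km·kg/m³).
e = (33.85 − 36.9) − (91712.6 − 98154) / 3230 = −1.06 km.

−1.06 km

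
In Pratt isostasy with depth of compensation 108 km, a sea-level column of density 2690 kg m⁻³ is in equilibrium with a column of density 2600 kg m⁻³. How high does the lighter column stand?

ρ_ref D = ρ (D + h) → h = D (ρ_ref − ρ)/ρ.
h = 108 km × (2690 − 2600)/2600 = 3.74 km.

3.74 km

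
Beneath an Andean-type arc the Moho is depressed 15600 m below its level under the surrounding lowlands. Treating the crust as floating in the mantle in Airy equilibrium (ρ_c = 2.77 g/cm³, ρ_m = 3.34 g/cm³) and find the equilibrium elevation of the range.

For local isostatic compensation: ρ_c h = (ρ_m − ρ_c) r.
h = r (ρ_m − ρ_c) / ρ_c = 15600 m × (3.34 − 2.77) / 2.77 = 3210 m.

3210 m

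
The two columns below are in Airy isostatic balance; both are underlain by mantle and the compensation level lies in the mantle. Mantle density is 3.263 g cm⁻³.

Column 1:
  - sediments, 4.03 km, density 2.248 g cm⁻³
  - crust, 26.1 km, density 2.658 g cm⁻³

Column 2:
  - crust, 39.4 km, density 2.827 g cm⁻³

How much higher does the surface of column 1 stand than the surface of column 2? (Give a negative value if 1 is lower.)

0.828 km

For any compensation level in the mantle, the mantle terms cancel and isostasy reduces to e = (Σt_1 − Σt_2) − (Σ(ρt)_1 − Σ(ρt)_2) / ρ_m.
Σt_1 = 30.13 km; Σt_2 = 39.4 km; Σ(ρt)_1 = 78.43324; Σ(ρt)_2 = 111.3838 (in km·g cm⁻³).
e = (30.13 − 39.4) − (78.43324 − 111.3838) / 3.263 = 0.828 km.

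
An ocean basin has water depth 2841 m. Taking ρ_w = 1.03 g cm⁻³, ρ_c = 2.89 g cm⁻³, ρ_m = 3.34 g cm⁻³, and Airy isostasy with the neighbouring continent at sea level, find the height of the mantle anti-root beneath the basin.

11700 m

Equating mass per unit area of the two columns: replacing crust with seawater at the top is compensated by replacing crust with mantle at the base: d (ρ_c − ρ_w) = a (ρ_m − ρ_c).
a = d (ρ_c − ρ_w)/(ρ_m − ρ_c) = 2841 m × 1.86/0.45 = 11700 m.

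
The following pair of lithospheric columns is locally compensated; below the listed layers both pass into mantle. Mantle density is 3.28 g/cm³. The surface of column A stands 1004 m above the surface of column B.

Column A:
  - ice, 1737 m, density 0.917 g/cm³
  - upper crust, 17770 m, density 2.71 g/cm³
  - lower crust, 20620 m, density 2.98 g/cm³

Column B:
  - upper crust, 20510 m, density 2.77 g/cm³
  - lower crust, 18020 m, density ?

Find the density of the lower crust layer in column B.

2.91 g/cm³

Take the compensation level at the base of the deeper column (depth z_c below the surface of column A) and equate Σ ρ_i t_i down to z_c; mantle fills any gap and the z_c terms cancel.
Column A: 1737×0.917 + 17770×2.71 + 20620×2.98 + (z_c − 40127)×3.28
Column B: 1004×0 + 20510×2.77 + 18020×ρ + (z_c − 1004 − 38530)×3.28
The z_c×3.28 term appears on both sides and cancels. Collect the known terms of each column as K = Σ(ρt)_known − 3.28 × (depth of known layers): K_A = 111197.129 − 3.28×40127 = −20419.431; K_B = 56812.7 − 3.28×(1004 + 38530) = −72858.82.
Balance: K_A = K_B + 18020×ρ, so ρ = (K_A − K_B)/18020 = 52439.4/18020 = 2.91 g/cm³.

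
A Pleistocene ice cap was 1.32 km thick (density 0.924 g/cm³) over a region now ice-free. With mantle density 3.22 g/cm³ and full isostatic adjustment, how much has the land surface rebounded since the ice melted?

0.379 km

Removing the load lets mantle flow back in; uplift u satisfies ρ_ice t = ρ_m u.
u = t ρ_ice/ρ_m = 1.32 km × 0.924/3.22 = 0.379 km.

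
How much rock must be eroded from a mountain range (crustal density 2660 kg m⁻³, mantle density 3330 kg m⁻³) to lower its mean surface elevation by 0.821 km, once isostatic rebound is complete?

Net drop Δ = e − u = e − e ρ_c/ρ_m = e (ρ_m − ρ_c)/ρ_m.
e = Δ ρ_m/(ρ_m − ρ_c) = 0.821 km × 3330/670 = 4.08 km.

4.08 km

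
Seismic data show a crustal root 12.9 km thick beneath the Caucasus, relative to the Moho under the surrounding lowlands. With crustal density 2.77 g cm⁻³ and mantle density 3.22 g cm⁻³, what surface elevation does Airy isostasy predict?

For local isostatic compensation: ρ_c h = (ρ_m − ρ_c) r.
h = r (ρ_m − ρ_c) / ρ_c = 12.9 km × (3.22 − 2.77) / 2.77 = 2.1 km.

2.1 km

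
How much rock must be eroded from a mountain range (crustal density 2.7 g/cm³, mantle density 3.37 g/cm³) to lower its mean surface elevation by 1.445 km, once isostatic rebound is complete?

Net drop Δ = e − u = e − e ρ_c/ρ_m = e (ρ_m − ρ_c)/ρ_m.
e = Δ ρ_m/(ρ_m − ρ_c) = 1.445 km × 3.37/0.67 = 7.27 km.

7.27 km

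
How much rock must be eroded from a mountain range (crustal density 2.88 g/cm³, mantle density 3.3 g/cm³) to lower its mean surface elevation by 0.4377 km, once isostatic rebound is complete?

3.44 km

Net drop Δ = e − u = e − e ρ_c/ρ_m = e (ρ_m − ρ_c)/ρ_m.
e = Δ ρ_m/(ρ_m − ρ_c) = 0.4377 km × 3.3/0.42 = 3.44 km.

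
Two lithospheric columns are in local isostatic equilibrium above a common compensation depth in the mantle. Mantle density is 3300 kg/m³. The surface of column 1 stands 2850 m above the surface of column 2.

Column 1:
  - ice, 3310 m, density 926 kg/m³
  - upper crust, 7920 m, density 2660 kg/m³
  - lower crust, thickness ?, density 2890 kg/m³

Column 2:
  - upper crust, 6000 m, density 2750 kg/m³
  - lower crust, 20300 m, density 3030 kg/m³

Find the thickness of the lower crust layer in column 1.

12800 m

Take the compensation level at the base of the deeper column (depth z_c below the surface of column 1) and equate Σ ρ_i t_i down to z_c; mantle fills any gap and the z_c terms cancel.
Column 1: 3310×926 + 7920×2660 + x×2890 + (z_c − 11230 − x)×3300
Column 2: 2850×0 + 6000×2750 + 20300×3030 + (z_c − 2850 − 26300)×3300
The z_c×3300 term appears on both sides and cancels. Collect the known terms of each column as K = Σ(ρt)_known − 3300 × (depth of known layers): K_1 = 24132260 − 3300×11230 = −12926740; K_2 = 78009000 − 3300×(2850 + 26300) = −18186000.
Balance: K_1 − x×(3300 − 2890) = K_2, so x = (K_1 − K_2)/(3300 − 2890) = 5259260/410 = 12800 m.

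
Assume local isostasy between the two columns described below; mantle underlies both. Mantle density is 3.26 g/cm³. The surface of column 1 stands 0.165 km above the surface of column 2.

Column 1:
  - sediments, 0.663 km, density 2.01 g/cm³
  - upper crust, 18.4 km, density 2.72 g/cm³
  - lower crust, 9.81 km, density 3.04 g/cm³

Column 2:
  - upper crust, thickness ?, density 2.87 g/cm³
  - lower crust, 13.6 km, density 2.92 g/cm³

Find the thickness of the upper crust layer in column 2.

19.9 km

Take the compensation level at the base of the deeper column (depth z_c below the surface of column 1) and equate Σ ρ_i t_i down to z_c; mantle fills any gap and the z_c terms cancel.
Column 1: 0.663×2.01 + 18.4×2.72 + 9.81×3.04 + (z_c − 28.873)×3.26
Column 2: 0.165×0 + x×2.87 + 13.6×2.92 + (z_c − 0.165 − 13.6 − x)×3.26
The z_c×3.26 term appears on both sides and cancels. Collect the known terms of each column as K = Σ(ρt)_known − 3.26 × (depth of known layers): K_1 = 81.20303 − 3.26×28.873 = −12.92295; K_2 = 39.712 − 3.26×(0.165 + 13.6) = −5.1619.
Balance: K_1 = K_2 − x×(3.26 − 2.87), so x = (K_2 − K_1)/(3.26 − 2.87) = 7.76105/0.39 = 19.9 km.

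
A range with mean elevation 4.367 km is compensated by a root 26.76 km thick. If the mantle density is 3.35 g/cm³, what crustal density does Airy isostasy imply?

ρ_c h = (ρ_m − ρ_c) r → ρ_c (h + r) = ρ_m r → ρ_c = ρ_m r / (h + r).
ρ_c = 3.35 × 26.76 km / (4.367 km + 26.76 km) = 2.88 g/cm³.

2.88 g/cm³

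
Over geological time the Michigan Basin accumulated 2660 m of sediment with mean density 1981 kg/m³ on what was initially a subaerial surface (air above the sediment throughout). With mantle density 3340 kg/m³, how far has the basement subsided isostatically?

1580 m

Subaerial load: s = t ρ_sed / ρ_m = 2660 m × 1981/3340 = 1580 m.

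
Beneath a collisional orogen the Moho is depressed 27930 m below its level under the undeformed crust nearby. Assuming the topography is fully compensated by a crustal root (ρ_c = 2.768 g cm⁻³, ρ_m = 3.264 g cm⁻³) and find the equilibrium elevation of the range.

Balancing pressure at the compensation depth: ρ_c h = (ρ_m − ρ_c) r.
h = r (ρ_m − ρ_c) / ρ_c = 27930 m × (3.264 − 2.768) / 2.768 = 5000 m.

5000 m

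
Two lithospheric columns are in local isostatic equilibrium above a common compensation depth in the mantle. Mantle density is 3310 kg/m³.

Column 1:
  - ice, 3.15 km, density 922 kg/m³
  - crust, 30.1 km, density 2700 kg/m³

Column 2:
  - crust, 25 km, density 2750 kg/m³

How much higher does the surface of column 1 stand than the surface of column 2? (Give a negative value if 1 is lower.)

3.59 km

For any compensation level in the mantle, the mantle terms cancel and isostasy reduces to e = (Σt_1 − Σt_2) − (Σ(ρt)_1 − Σ(ρt)_2) / ρ_m.
Σt_1 = 33.25 km; Σt_2 = 25 km; Σ(ρt)_1 = 84174.3; Σ(ρt)_2 = 68750 (in km·kg/m³).
e = (33.25 − 25) − (84174.3 − 68750) / 3310 = 3.59 km.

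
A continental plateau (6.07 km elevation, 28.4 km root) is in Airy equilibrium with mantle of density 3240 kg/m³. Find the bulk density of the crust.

ρ_c h = (ρ_m − ρ_c) r → ρ_c (h + r) = ρ_m r → ρ_c = ρ_m r / (h + r).
ρ_c = 3240 × 28.4 km / (6.07 km + 28.4 km) = 2670 kg/m³.

2670 kg/m³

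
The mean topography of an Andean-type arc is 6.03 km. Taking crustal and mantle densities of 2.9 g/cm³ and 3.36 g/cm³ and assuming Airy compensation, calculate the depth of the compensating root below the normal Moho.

Balancing pressure at the compensation depth: the weight of the topography is balanced by the buoyancy of the root, ρ_c h = (ρ_m − ρ_c) r.
r = h · ρ_c / (ρ_m − ρ_c) = 6.03 km × 2.9 / (3.36 − 2.9) = 38 km.

38 km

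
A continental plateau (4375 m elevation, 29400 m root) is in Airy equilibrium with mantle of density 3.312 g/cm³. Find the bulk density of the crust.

ρ_c h = (ρ_m − ρ_c) r → ρ_c (h + r) = ρ_m r → ρ_c = ρ_m r / (h + r).
ρ_c = 3.312 × 29400 m / (4375 m + 29400 m) = 2.88 g/cm³.

2.88 g/cm³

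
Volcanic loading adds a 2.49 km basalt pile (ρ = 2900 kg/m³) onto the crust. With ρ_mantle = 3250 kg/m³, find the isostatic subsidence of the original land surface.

Subaerial loading: s = t ρ_load / ρ_m.
s = 2.49 km × 2900/3250 = 2.22 km.

2.22 km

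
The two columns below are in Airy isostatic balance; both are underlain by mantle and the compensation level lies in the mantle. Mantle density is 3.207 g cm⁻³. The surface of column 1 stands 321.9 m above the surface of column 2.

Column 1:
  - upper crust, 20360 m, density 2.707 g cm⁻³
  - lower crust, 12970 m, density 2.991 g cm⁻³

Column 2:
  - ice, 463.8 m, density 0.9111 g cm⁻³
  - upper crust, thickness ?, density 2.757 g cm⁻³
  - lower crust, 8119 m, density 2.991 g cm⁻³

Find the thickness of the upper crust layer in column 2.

Take the compensation level at the base of the deeper column (depth z_c below the surface of column 1) and equate Σ ρ_i t_i down to z_c; mantle fills any gap and the z_c terms cancel.
Column 1: 20360×2.707 + 12970×2.991 + (z_c − 33330)×3.207
Column 2: 321.9×0 + 463.8×0.9111 + x×2.757 + 8119×2.991 + (z_c − 321.9 − 8582.8 − x)×3.207
The z_c×3.207 term appears on both sides and cancels. Collect the known terms of each column as K = Σ(ρt)_known − 3.207 × (depth of known layers): K_1 = 93907.79 − 3.207×33330 = −12981.52; K_2 = 24706.4972 − 3.207×(321.9 + 8582.8) = −3850.87572.
Balance: K_1 = K_2 − x×(3.207 − 2.757), so x = (K_2 − K_1)/(3.207 − 2.757) = 9130.64/0.45 = 20300 m.

20300 m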